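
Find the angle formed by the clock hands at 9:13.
Hour hand position: 9 x 30 + 13 x 0.5 = 276.5 degrees
Minute hand position: 13 x 6 = 78 degrees
Difference: |276.5 - 78| = 198.5 degrees
Since 198.5 > 180, the smaller angle is 360 - 198.5 = 161.5 degrees

Final answer: 161.5 degrees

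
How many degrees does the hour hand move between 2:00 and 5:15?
The hour hand moves 0.5 degrees per minute.
Time elapsed: 5:15 - 2:00 = 195 minutes
Angular displacement: 195 x 0.5 = 97.5 degrees

Final answer: 97.5 degrees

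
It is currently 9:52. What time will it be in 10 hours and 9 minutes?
Starting time: 9:52
Adding 9 minutes to 52 minutes: 52 + 9 = 61 minutes = 1 hour and 1 minute
Adding 10 hours: 9 + 10 + 1 (carry) = 20 - 12 = 8
Final time: 8:01

Final answer: 8:01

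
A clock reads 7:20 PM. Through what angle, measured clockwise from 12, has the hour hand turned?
The hour hand moves 30 degrees per hour and 0.5 degrees per minute.
At 7:20: (7) x 30 + 20 x 0.5 = 210 + 10 = 220 degrees

Final answer: 220 degrees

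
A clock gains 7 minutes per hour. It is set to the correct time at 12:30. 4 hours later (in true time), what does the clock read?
For every 60 true minutes, the faulty clock advances 60 + 7 = 67 minutes.
True elapsed: 4 hours = 240 minutes.
Faulty clock advances: 240 x 67/60 = 268 minutes (drift: 28 minutes ahead).
Shown time: 12:30 + 268 minutes = 4:58.

Final answer: 4:58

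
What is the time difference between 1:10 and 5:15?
From 1:10 to 5:15:
(5 x 60 + 15) - (1 x 60 + 10) = 315 - 70 = 245 minutes
= 4 hours and 5 minutes

Final answer: 4 hours and 5 minutes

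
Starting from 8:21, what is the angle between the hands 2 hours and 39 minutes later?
First find the time 2 hours and 39 minutes after 8:21.
Total minutes: 8 x 60 + 21 + 2 x 60 + 39 = 660.
660 mod 720 = 660 minutes = 11:00.
Now compute the angle at 11:00:
Hour hand: 11 x 30 + 0 x 0.5 = 330 degrees
Minute hand: 0 x 6 = 0 degrees
Difference: |330 - 0| = 330 degrees
Smaller angle: 360 - 330 = 30 degrees

Final answer: 30 degrees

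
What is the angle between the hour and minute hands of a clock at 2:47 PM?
Hour hand position: 2 x 30 + 47 x 0.5 = 83.5 degrees
Minute hand position: 47 x 6 = 282 degrees
Difference: |83.5 - 282| = 198.5 degrees
Since 198.5 > 180, the smaller angle is 360 - 198.5 = 161.5 degrees

Final answer: 161.5 degrees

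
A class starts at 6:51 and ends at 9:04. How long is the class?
From 6:51 to 9:04:
(9 x 60 + 4) - (6 x 60 + 51) = 544 - 411 = 133 minutes
= 2 hours and 13 minutes

Final answer: 2 hours and 13 minutes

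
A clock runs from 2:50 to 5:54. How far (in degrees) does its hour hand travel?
The hour hand moves 0.5 degrees per minute.
Time elapsed: 5:54 - 2:50 = 184 minutes
Angular displacement: 184 x 0.5 = 92 degrees

Final answer: 92 degrees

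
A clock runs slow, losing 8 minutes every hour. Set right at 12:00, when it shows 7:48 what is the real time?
For every 60 true minutes, the faulty clock advances 52 minutes, so 1 faulty-clock minute corresponds to 60/52 true minutes.
From 12:00 to 7:48 on the faulty dial is 468 minutes.
True elapsed: 468 x 60/52 = 540 minutes = 9 hours.
True time: 12:00 + 9 hours = 9:00.

Final answer: 9:00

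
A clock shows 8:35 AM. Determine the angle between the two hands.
Hour hand position: 8 x 30 + 35 x 0.5 = 257.5 degrees
Minute hand position: 35 x 6 = 210 degrees
Difference: |257.5 - 210| = 47.5 degrees
The angle between the hands is 47.5 degrees

Final answer: 47.5 degrees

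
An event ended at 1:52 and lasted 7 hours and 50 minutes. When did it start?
Starting time: 1:52 = 112 total minutes past 12:00
Subtracting: 7 hours and 50 minutes = 470 minutes
112 - 470 = -358 (negative, add 12 hours = 720) = 362 minutes
= 6 hours and 2 minutes past 12:00 = 6:02

Final answer: 6:02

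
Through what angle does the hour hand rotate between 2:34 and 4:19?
The hour hand moves 0.5 degrees per minute.
Time elapsed: 4:19 - 2:34 = 105 minutes
Angular displacement: 105 x 0.5 = 52.5 degrees

Final answer: 52.5 degrees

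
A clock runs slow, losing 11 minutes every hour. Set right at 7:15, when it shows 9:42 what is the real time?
For every 60 true minutes, the faulty clock advances 49 minutes, so 1 faulty-clock minute corresponds to 60/49 true minutes.
From 7:15 to 9:42 on the faulty dial is 147 minutes.
True elapsed: 147 x 60/49 = 180 minutes = 3 hours.
True time: 7:15 + 3 hours = 10:15.

Final answer: 10:15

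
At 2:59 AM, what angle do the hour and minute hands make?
Hour hand position: 2 x 30 + 59 x 0.5 = 89.5 degrees
Minute hand position: 59 x 6 = 354 degrees
Difference: |89.5 - 354| = 264.5 degrees
Since 264.5 > 180, the smaller angle is 360 - 264.5 = 95.5 degrees

Final answer: 95.5 degrees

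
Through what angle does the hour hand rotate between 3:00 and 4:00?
The hour hand moves 0.5 degrees per minute.
Time elapsed: 4:00 - 3:00 = 60 minutes
Angular displacement: 60 x 0.5 = 30 degrees

Final answer: 30 degrees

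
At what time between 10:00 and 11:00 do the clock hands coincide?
The minute hand gains 5.5 degrees per minute on the hour hand.
At 10:00, the hour hand is at 300 degrees and the minute hand is at 0 degrees.
The gap is 300 degrees. Time to close: 300/5.5 = 60 x 10/11 = 54.55 minutes.
The hands overlap at 54.55 minutes past 10:00.

Final answer: 54.55 minutes past 10:00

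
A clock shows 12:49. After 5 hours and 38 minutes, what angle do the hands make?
First find the time 5 hours and 38 minutes after 12:49.
Total minutes: 12 x 60 + 49 + 5 x 60 + 38 = 1107.
1107 mod 720 = 387 minutes = 6:27.
Now compute the angle at 6:27:
Hour hand: 6 x 30 + 27 x 0.5 = 193.5 degrees
Minute hand: 27 x 6 = 162 degrees
Difference: |193.5 - 162| = 31.5 degrees
The angle is 31.5 degrees

Final answer: 31.5 degrees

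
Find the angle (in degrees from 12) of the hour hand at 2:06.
The hour hand moves 30 degrees per hour and 0.5 degrees per minute.
At 2:06: (2) x 30 + 6 x 0.5 = 60 + 3 = 63 degrees

Final answer: 63 degrees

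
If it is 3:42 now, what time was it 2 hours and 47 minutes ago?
Starting time: 3:42 = 222 total minutes past 12:00
Subtracting: 2 hours and 47 minutes = 167 minutes
222 - 167 = 55 minutes
= 55 minutes past 12:00 = 12:55

Final answer: 12:55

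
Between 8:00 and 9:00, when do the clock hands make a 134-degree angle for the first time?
At t minutes past 8:00, the hour hand is at 30 x 8 + 0.5t degrees and the minute hand is at 6t degrees.
The smaller angle between them is 134 degrees when |30H - 5.5t| = 134 or |30H - 5.5t| = 226.
With H = 8, solve 30 x 8 - 5.5t = +/- target for each target:
  t = (30 x 8 - 134) / 5.5 = 19.27
  t = (30 x 8 + 134) / 5.5 = 68 (outside (0, 60))
  t = (30 x 8 - 226) / 5.5 = 2.55
  t = (30 x 8 + 226) / 5.5 = 84.73 (outside (0, 60))
Valid solutions in (0, 60): {2.55, 19.27} minutes.
The first occurrence is t = 2.55 minutes.
The hands form a 134-degree angle at 2.55 minutes past 8:00.

Final answer: 2.55 minutes past 8:00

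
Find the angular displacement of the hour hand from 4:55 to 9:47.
The hour hand moves 0.5 degrees per minute.
Time elapsed: 9:47 - 4:55 = 292 minutes
Angular displacement: 292 x 0.5 = 146 degrees

Final answer: 146 degrees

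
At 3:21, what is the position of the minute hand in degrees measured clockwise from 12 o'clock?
The minute hand moves 6 degrees per minute.
At 3:21: 21 x 6 = 126 degrees

Final answer: 126 degrees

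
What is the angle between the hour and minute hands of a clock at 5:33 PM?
Hour hand position: 5 x 30 + 33 x 0.5 = 166.5 degrees
Minute hand position: 33 x 6 = 198 degrees
Difference: |166.5 - 198| = 31.5 degrees
The angle between the hands is 31.5 degrees

Final answer: 31.5 degrees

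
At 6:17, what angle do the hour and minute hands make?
Hour hand position: 6 x 30 + 17 x 0.5 = 188.5 degrees
Minute hand position: 17 x 6 = 102 degrees
Difference: |188.5 - 102| = 86.5 degrees
The angle between the hands is 86.5 degrees

Final answer: 86.5 degrees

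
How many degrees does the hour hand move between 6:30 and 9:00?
The hour hand moves 0.5 degrees per minute.
Time elapsed: 9:00 - 6:30 = 150 minutes
Angular displacement: 150 x 0.5 = 75 degrees

Final answer: 75 degrees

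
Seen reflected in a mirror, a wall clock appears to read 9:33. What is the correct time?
Reflection across the vertical (12-6) axis maps a hand at angle A degrees to (360 - A) degrees, which sends a reading of T minutes past 12:00 to (720 - T) minutes past 12:00.
Mirror reads 9:33 = 573 minutes past 12:00.
Actual time: (720 - 573) mod 720 = 147 minutes = 2:27.

Final answer: 2:27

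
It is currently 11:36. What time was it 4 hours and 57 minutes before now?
Starting time: 11:36 = 696 total minutes past 12:00
Subtracting: 4 hours and 57 minutes = 297 minutes
696 - 297 = 399 minutes
= 6 hours and 39 minutes past 12:00 = 6:39

Final answer: 6:39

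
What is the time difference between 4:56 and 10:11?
From 4:56 to 10:11:
(10 x 60 + 11) - (4 x 60 + 56) = 611 - 296 = 315 minutes
= 5 hours and 15 minutes

Final answer: 5 hours and 15 minutes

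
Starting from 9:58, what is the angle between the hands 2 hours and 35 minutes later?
First find the time 2 hours and 35 minutes after 9:58.
Total minutes: 9 x 60 + 58 + 2 x 60 + 35 = 753.
753 mod 720 = 33 minutes = 12:33.
Now compute the angle at 12:33:
Hour hand: 0 x 30 + 33 x 0.5 = 16.5 degrees
Minute hand: 33 x 6 = 198 degrees
Difference: |16.5 - 198| = 181.5 degrees
Smaller angle: 360 - 181.5 = 178.5 degrees

Final answer: 178.5 degrees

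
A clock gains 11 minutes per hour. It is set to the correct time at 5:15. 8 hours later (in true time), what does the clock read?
For every 60 true minutes, the faulty clock advances 60 + 11 = 71 minutes.
True elapsed: 8 hours = 480 minutes.
Faulty clock advances: 480 x 71/60 = 568 minutes (drift: 88 minutes ahead).
Shown time: 5:15 + 568 minutes = 2:43.

Final answer: 2:43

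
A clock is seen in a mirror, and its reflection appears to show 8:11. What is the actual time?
Reflection across the vertical (12-6) axis maps a hand at angle A degrees to (360 - A) degrees, which sends a reading of T minutes past 12:00 to (720 - T) minutes past 12:00.
Mirror reads 8:11 = 491 minutes past 12:00.
Actual time: (720 - 491) mod 720 = 229 minutes = 3:49.

Final answer: 3:49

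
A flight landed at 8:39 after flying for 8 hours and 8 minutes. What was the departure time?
Starting time: 8:39 = 519 total minutes past 12:00
Subtracting: 8 hours and 8 minutes = 488 minutes
519 - 488 = 31 minutes
= 31 minutes past 12:00 = 12:31

Final answer: 12:31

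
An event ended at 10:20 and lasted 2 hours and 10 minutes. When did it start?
Starting time: 10:20 = 620 total minutes past 12:00
Subtracting: 2 hours and 10 minutes = 130 minutes
620 - 130 = 490 minutes
= 8 hours and 10 minutes past 12:00 = 8:10

Final answer: 8:10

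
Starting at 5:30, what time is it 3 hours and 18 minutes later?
Starting time: 5:30
Adding 18 minutes to 30 minutes: 30 + 18 = 48 minutes
Adding 3 hours: 5 + 3 = 8
Final time: 8:48

Final answer: 8:48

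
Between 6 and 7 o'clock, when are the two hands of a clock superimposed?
The minute hand gains 5.5 degrees per minute on the hour hand.
At 6:00, the hour hand is at 180 degrees and the minute hand is at 0 degrees.
The gap is 180 degrees. Time to close: 180/5.5 = 60 x 6/11 = 32.73 minutes.
The hands overlap at 32.73 minutes past 6:00.

Final answer: 32.73 minutes past 6:00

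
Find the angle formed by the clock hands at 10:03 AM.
Hour hand position: 10 x 30 + 3 x 0.5 = 301.5 degrees
Minute hand position: 3 x 6 = 18 degrees
Difference: |301.5 - 18| = 283.5 degrees
Since 283.5 > 180, the smaller angle is 360 - 283.5 = 76.5 degrees

Final answer: 76.5 degrees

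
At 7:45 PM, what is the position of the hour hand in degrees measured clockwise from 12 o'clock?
The hour hand moves 30 degrees per hour and 0.5 degrees per minute.
At 7:45: (7) x 30 + 45 x 0.5 = 210 + 22.5 = 232.5 degrees

Final answer: 232.5 degrees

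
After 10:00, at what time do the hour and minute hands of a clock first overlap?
The minute hand gains 5.5 degrees per minute on the hour hand.
At 10:00, the hour hand is at 300 degrees and the minute hand is at 0 degrees.
The gap is 300 degrees. Time to close: 300/5.5 = 60 x 10/11 = 54.55 minutes.
The hands overlap at 54.55 minutes past 10:00.

Final answer: 54.55 minutes past 10:00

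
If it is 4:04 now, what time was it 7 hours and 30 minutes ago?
Starting time: 4:04 = 244 total minutes past 12:00
Subtracting: 7 hours and 30 minutes = 450 minutes
244 - 450 = -206 (negative, add 12 hours = 720) = 514 minutes
= 8 hours and 34 minutes past 12:00 = 8:34

Final answer: 8:34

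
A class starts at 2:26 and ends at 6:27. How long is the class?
From 2:26 to 6:27:
(6 x 60 + 27) - (2 x 60 + 26) = 387 - 146 = 241 minutes
= 4 hours and 1 minute

Final answer: 4 hours and 1 minute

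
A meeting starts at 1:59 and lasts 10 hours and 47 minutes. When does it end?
Starting time: 1:59
Adding 47 minutes to 59 minutes: 59 + 47 = 106 minutes = 1 hour and 46 minutes
Adding 10 hours: 1 + 10 + 1 (carry) = 12
Final time: 12:46

Final answer: 12:46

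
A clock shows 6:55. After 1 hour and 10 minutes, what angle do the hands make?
First find the time 1 hour and 10 minutes after 6:55.
Total minutes: 6 x 60 + 55 + 1 x 60 + 10 = 485.
485 mod 720 = 485 minutes = 8:05.
Now compute the angle at 8:05:
Hour hand: 8 x 30 + 5 x 0.5 = 242.5 degrees
Minute hand: 5 x 6 = 30 degrees
Difference: |242.5 - 30| = 212.5 degrees
Smaller angle: 360 - 212.5 = 147.5 degrees

Final answer: 147.5 degrees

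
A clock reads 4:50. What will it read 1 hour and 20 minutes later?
Starting time: 4:50
Adding 20 minutes to 50 minutes: 50 + 20 = 70 minutes = 1 hour and 10 minutes
Adding 1 hour: 4 + 1 + 1 (carry) = 6
Final time: 6:10

Final answer: 6:10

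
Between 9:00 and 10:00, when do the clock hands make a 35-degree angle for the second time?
At t minutes past 9:00, the hour hand is at 30 x 9 + 0.5t degrees and the minute hand is at 6t degrees.
The smaller angle between them is 35 degrees when |30H - 5.5t| = 35 or |30H - 5.5t| = 325.
With H = 9, solve 30 x 9 - 5.5t = +/- target for each target:
  t = (30 x 9 - 35) / 5.5 = 42.73
  t = (30 x 9 + 35) / 5.5 = 55.45
  t = (30 x 9 - 325) / 5.5 = -10 (outside (0, 60))
  t = (30 x 9 + 325) / 5.5 = 108.18 (outside (0, 60))
Valid solutions in (0, 60): {42.73, 55.45} minutes.
The second occurrence is t = 55.45 minutes.
The hands form a 35-degree angle at 55.45 minutes past 9:00.

Final answer: 55.45 minutes past 9:00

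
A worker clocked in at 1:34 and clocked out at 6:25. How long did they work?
From 1:34 to 6:25:
(6 x 60 + 25) - (1 x 60 + 34) = 385 - 94 = 291 minutes
= 4 hours and 51 minutes

Final answer: 4 hours and 51 minutes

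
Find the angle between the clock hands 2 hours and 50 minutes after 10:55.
First find the time 2 hours and 50 minutes after 10:55.
Total minutes: 10 x 60 + 55 + 2 x 60 + 50 = 825.
825 mod 720 = 105 minutes = 1:45.
Now compute the angle at 1:45:
Hour hand: 1 x 30 + 45 x 0.5 = 52.5 degrees
Minute hand: 45 x 6 = 270 degrees
Difference: |52.5 - 270| = 217.5 degrees
Smaller angle: 360 - 217.5 = 142.5 degrees

Final answer: 142.5 degrees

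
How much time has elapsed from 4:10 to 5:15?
From 4:10 to 5:15:
(5 x 60 + 15) - (4 x 60 + 10) = 315 - 250 = 65 minutes
= 1 hour and 5 minutes

Final answer: 1 hour and 5 minutes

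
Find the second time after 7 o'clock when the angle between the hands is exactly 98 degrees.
At t minutes past 7:00, the hour hand is at 30 x 7 + 0.5t degrees and the minute hand is at 6t degrees.
The smaller angle between them is 98 degrees when |30H - 5.5t| = 98 or |30H - 5.5t| = 262.
With H = 7, solve 30 x 7 - 5.5t = +/- target for each target:
  t = (30 x 7 - 98) / 5.5 = 20.36
  t = (30 x 7 + 98) / 5.5 = 56
  t = (30 x 7 - 262) / 5.5 = -9.45 (outside (0, 60))
  t = (30 x 7 + 262) / 5.5 = 85.82 (outside (0, 60))
Valid solutions in (0, 60): {20.36, 56} minutes.
The second occurrence is t = 56 minutes.
The hands form a 98-degree angle at 56 minutes past 7:00.

Final answer: 56 minutes past 7:00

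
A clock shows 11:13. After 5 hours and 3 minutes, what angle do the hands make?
First find the time 5 hours and 3 minutes after 11:13.
Total minutes: 11 x 60 + 13 + 5 x 60 + 3 = 976.
976 mod 720 = 256 minutes = 4:16.
Now compute the angle at 4:16:
Hour hand: 4 x 30 + 16 x 0.5 = 128 degrees
Minute hand: 16 x 6 = 96 degrees
Difference: |128 - 96| = 32 degrees
The angle is 32 degrees

Final answer: 32 degrees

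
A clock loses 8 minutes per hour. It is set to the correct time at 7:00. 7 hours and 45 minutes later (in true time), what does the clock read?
For every 60 true minutes, the faulty clock advances 60 - 8 = 52 minutes.
True elapsed: 7 hours and 45 minutes = 465 minutes.
Faulty clock advances: 465 x 52/60 = 403 minutes (drift: 62 minutes behind).
Shown time: 7:00 + 403 minutes = 1:43.

Final answer: 1:43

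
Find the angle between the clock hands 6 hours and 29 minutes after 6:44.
First find the time 6 hours and 29 minutes after 6:44.
Total minutes: 6 x 60 + 44 + 6 x 60 + 29 = 793.
793 mod 720 = 73 minutes = 1:13.
Now compute the angle at 1:13:
Hour hand: 1 x 30 + 13 x 0.5 = 36.5 degrees
Minute hand: 13 x 6 = 78 degrees
Difference: |36.5 - 78| = 41.5 degrees
The angle is 41.5 degrees

Final answer: 41.5 degrees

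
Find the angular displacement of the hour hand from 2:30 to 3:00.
The hour hand moves 0.5 degrees per minute.
Time elapsed: 3:00 - 2:30 = 30 minutes
Angular displacement: 30 x 0.5 = 15 degrees

Final answer: 15 degrees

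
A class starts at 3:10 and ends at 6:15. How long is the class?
From 3:10 to 6:15:
(6 x 60 + 15) - (3 x 60 + 10) = 375 - 190 = 185 minutes
= 3 hours and 5 minutes

Final answer: 3 hours and 5 minutes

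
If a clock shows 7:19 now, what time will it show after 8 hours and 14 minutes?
Starting time: 7:19
Adding 14 minutes to 19 minutes: 19 + 14 = 33 minutes
Adding 8 hours: 7 + 8 = 15 - 12 = 3
Final time: 3:33

Final answer: 3:33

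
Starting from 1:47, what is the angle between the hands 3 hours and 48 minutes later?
First find the time 3 hours and 48 minutes after 1:47.
Total minutes: 1 x 60 + 47 + 3 x 60 + 48 = 335.
335 mod 720 = 335 minutes = 5:35.
Now compute the angle at 5:35:
Hour hand: 5 x 30 + 35 x 0.5 = 167.5 degrees
Minute hand: 35 x 6 = 210 degrees
Difference: |167.5 - 210| = 42.5 degrees
The angle is 42.5 degrees

Final answer: 42.5 degrees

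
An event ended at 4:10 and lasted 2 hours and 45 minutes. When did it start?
Starting time: 4:10 = 250 total minutes past 12:00
Subtracting: 2 hours and 45 minutes = 165 minutes
250 - 165 = 85 minutes
= 1 hour and 25 minutes past 12:00 = 1:25

Final answer: 1:25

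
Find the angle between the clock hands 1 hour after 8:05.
First find the time 1 hour after 8:05.
Total minutes: 8 x 60 + 5 + 1 x 60 + 0 = 545.
545 mod 720 = 545 minutes = 9:05.
Now compute the angle at 9:05:
Hour hand: 9 x 30 + 5 x 0.5 = 272.5 degrees
Minute hand: 5 x 6 = 30 degrees
Difference: |272.5 - 30| = 242.5 degrees
Smaller angle: 360 - 242.5 = 117.5 degrees

Final answer: 117.5 degrees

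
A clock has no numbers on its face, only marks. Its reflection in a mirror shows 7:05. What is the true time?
Reflection across the vertical (12-6) axis maps a hand at angle A degrees to (360 - A) degrees, which sends a reading of T minutes past 12:00 to (720 - T) minutes past 12:00.
Mirror reads 7:05 = 425 minutes past 12:00.
Actual time: (720 - 425) mod 720 = 295 minutes = 4:55.

Final answer: 4:55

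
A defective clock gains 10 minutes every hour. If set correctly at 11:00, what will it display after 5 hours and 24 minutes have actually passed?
For every 60 true minutes, the faulty clock advances 60 + 10 = 70 minutes.
True elapsed: 5 hours and 24 minutes = 324 minutes.
Faulty clock advances: 324 x 70/60 = 378 minutes (drift: 54 minutes ahead).
Shown time: 11:00 + 378 minutes = 5:18.

Final answer: 5:18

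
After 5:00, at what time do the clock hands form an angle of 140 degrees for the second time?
At t minutes past 5:00, the hour hand is at 30 x 5 + 0.5t degrees and the minute hand is at 6t degrees.
The smaller angle between them is 140 degrees when |30H - 5.5t| = 140 or |30H - 5.5t| = 220.
With H = 5, solve 30 x 5 - 5.5t = +/- target for each target:
  t = (30 x 5 - 140) / 5.5 = 1.82
  t = (30 x 5 + 140) / 5.5 = 52.73
  t = (30 x 5 - 220) / 5.5 = -12.73 (outside (0, 60))
  t = (30 x 5 + 220) / 5.5 = 67.27 (outside (0, 60))
Valid solutions in (0, 60): {1.82, 52.73} minutes.
The second occurrence is t = 52.73 minutes.
The hands form a 140-degree angle at 52.73 minutes past 5:00.

Final answer: 52.73 minutes past 5:00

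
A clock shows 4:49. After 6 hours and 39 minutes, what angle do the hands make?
First find the time 6 hours and 39 minutes after 4:49.
Total minutes: 4 x 60 + 49 + 6 x 60 + 39 = 688.
688 mod 720 = 688 minutes = 11:28.
Now compute the angle at 11:28:
Hour hand: 11 x 30 + 28 x 0.5 = 344 degrees
Minute hand: 28 x 6 = 168 degrees
Difference: |344 - 168| = 176 degrees
The angle is 176 degrees

Final answer: 176 degrees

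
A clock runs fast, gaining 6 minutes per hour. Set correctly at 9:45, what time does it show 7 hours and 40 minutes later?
For every 60 true minutes, the faulty clock advances 60 + 6 = 66 minutes.
True elapsed: 7 hours and 40 minutes = 460 minutes.
Faulty clock advances: 460 x 66/60 = 506 minutes (drift: 46 minutes ahead).
Shown time: 9:45 + 506 minutes = 6:11.

Final answer: 6:11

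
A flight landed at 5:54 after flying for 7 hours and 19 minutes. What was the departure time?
Starting time: 5:54 = 354 total minutes past 12:00
Subtracting: 7 hours and 19 minutes = 439 minutes
354 - 439 = -85 (negative, add 12 hours = 720) = 635 minutes
= 10 hours and 35 minutes past 12:00 = 10:35

Final answer: 10:35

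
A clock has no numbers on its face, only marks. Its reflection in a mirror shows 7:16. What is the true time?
Reflection across the vertical (12-6) axis maps a hand at angle A degrees to (360 - A) degrees, which sends a reading of T minutes past 12:00 to (720 - T) minutes past 12:00.
Mirror reads 7:16 = 436 minutes past 12:00.
Actual time: (720 - 436) mod 720 = 284 minutes = 4:44.

Final answer: 4:44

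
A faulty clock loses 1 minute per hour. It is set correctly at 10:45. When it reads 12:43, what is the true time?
For every 60 true minutes, the faulty clock advances 59 minutes, so 1 faulty-clock minute corresponds to 60/59 true minutes.
From 10:45 to 12:43 on the faulty dial is 118 minutes.
True elapsed: 118 x 60/59 = 120 minutes = 2 hours.
True time: 10:45 + 2 hours = 12:45.

Final answer: 12:45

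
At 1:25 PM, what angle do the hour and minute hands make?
Hour hand position: 1 x 30 + 25 x 0.5 = 42.5 degrees
Minute hand position: 25 x 6 = 150 degrees
Difference: |42.5 - 150| = 107.5 degrees
The angle between the hands is 107.5 degrees

Final answer: 107.5 degrees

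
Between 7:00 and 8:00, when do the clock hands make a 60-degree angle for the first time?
At t minutes past 7:00, the hour hand is at 30 x 7 + 0.5t degrees and the minute hand is at 6t degrees.
The smaller angle between them is 60 degrees when |30H - 5.5t| = 60 or |30H - 5.5t| = 300.
With H = 7, solve 30 x 7 - 5.5t = +/- target for each target:
  t = (30 x 7 - 60) / 5.5 = 27.27
  t = (30 x 7 + 60) / 5.5 = 49.09
  t = (30 x 7 - 300) / 5.5 = -16.36 (outside (0, 60))
  t = (30 x 7 + 300) / 5.5 = 92.73 (outside (0, 60))
Valid solutions in (0, 60): {27.27, 49.09} minutes.
The first occurrence is t = 27.27 minutes.
The hands form a 60-degree angle at 27.27 minutes past 7:00.

Final answer: 27.27 minutes past 7:00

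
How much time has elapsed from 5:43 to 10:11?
From 5:43 to 10:11:
(10 x 60 + 11) - (5 x 60 + 43) = 611 - 343 = 268 minutes
= 4 hours and 28 minutes

Final answer: 4 hours and 28 minutes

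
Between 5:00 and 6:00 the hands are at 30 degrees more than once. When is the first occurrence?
At t minutes past 5:00, the hour hand is at 30 x 5 + 0.5t degrees and the minute hand is at 6t degrees.
The smaller angle between them is 30 degrees when |30H - 5.5t| = 30 or |30H - 5.5t| = 330.
With H = 5, solve 30 x 5 - 5.5t = +/- target for each target:
  t = (30 x 5 - 30) / 5.5 = 21.82
  t = (30 x 5 + 30) / 5.5 = 32.73
  t = (30 x 5 - 330) / 5.5 = -32.73 (outside (0, 60))
  t = (30 x 5 + 330) / 5.5 = 87.27 (outside (0, 60))
Valid solutions in (0, 60): {21.82, 32.73} minutes.
The first occurrence is t = 21.82 minutes.
The hands form a 30-degree angle at 21.82 minutes past 5:00.

Final answer: 21.82 minutes past 5:00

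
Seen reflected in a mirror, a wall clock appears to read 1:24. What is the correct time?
Reflection across the vertical (12-6) axis maps a hand at angle A degrees to (360 - A) degrees, which sends a reading of T minutes past 12:00 to (720 - T) minutes past 12:00.
Mirror reads 1:24 = 84 minutes past 12:00.
Actual time: (720 - 84) mod 720 = 636 minutes = 10:36.

Final answer: 10:36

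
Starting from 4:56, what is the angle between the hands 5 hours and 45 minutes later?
First find the time 5 hours and 45 minutes after 4:56.
Total minutes: 4 x 60 + 56 + 5 x 60 + 45 = 641.
641 mod 720 = 641 minutes = 10:41.
Now compute the angle at 10:41:
Hour hand: 10 x 30 + 41 x 0.5 = 320.5 degrees
Minute hand: 41 x 6 = 246 degrees
Difference: |320.5 - 246| = 74.5 degrees
The angle is 74.5 degrees

Final answer: 74.5 degrees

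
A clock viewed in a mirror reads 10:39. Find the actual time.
Reflection across the vertical (12-6) axis maps a hand at angle A degrees to (360 - A) degrees, which sends a reading of T minutes past 12:00 to (720 - T) minutes past 12:00.
Mirror reads 10:39 = 639 minutes past 12:00.
Actual time: (720 - 639) mod 720 = 81 minutes = 1:21.

Final answer: 1:21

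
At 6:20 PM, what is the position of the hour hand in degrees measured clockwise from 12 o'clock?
The hour hand moves 30 degrees per hour and 0.5 degrees per minute.
At 6:20: (6) x 30 + 20 x 0.5 = 180 + 10 = 190 degrees

Final answer: 190 degrees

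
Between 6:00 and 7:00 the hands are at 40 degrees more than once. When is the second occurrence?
At t minutes past 6:00, the hour hand is at 30 x 6 + 0.5t degrees and the minute hand is at 6t degrees.
The smaller angle between them is 40 degrees when |30H - 5.5t| = 40 or |30H - 5.5t| = 320.
With H = 6, solve 30 x 6 - 5.5t = +/- target for each target:
  t = (30 x 6 - 40) / 5.5 = 25.45
  t = (30 x 6 + 40) / 5.5 = 40
  t = (30 x 6 - 320) / 5.5 = -25.45 (outside (0, 60))
  t = (30 x 6 + 320) / 5.5 = 90.91 (outside (0, 60))
Valid solutions in (0, 60): {25.45, 40} minutes.
The second occurrence is t = 40 minutes.
The hands form a 40-degree angle at 40 minutes past 6:00.

Final answer: 40 minutes past 6:00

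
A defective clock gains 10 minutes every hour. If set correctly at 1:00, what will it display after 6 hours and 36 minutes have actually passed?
For every 60 true minutes, the faulty clock advances 60 + 10 = 70 minutes.
True elapsed: 6 hours and 36 minutes = 396 minutes.
Faulty clock advances: 396 x 70/60 = 462 minutes (drift: 66 minutes ahead).
Shown time: 1:00 + 462 minutes = 8:42.

Final answer: 8:42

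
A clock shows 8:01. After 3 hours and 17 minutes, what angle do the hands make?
First find the time 3 hours and 17 minutes after 8:01.
Total minutes: 8 x 60 + 1 + 3 x 60 + 17 = 678.
678 mod 720 = 678 minutes = 11:18.
Now compute the angle at 11:18:
Hour hand: 11 x 30 + 18 x 0.5 = 339 degrees
Minute hand: 18 x 6 = 108 degrees
Difference: |339 - 108| = 231 degrees
Smaller angle: 360 - 231 = 129 degrees

Final answer: 129 degrees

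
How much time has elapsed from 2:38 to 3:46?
From 2:38 to 3:46:
(3 x 60 + 46) - (2 x 60 + 38) = 226 - 158 = 68 minutes
= 1 hour and 8 minutes

Final answer: 1 hour and 8 minutes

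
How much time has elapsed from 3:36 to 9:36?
From 3:36 to 9:36:
(9 x 60 + 36) - (3 x 60 + 36) = 576 - 216 = 360 minutes
= 6 hours

Final answer: 6 hours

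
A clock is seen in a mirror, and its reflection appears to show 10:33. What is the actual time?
Reflection across the vertical (12-6) axis maps a hand at angle A degrees to (360 - A) degrees, which sends a reading of T minutes past 12:00 to (720 - T) minutes past 12:00.
Mirror reads 10:33 = 633 minutes past 12:00.
Actual time: (720 - 633) mod 720 = 87 minutes = 1:27.

Final answer: 1:27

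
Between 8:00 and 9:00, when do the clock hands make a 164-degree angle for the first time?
At t minutes past 8:00, the hour hand is at 30 x 8 + 0.5t degrees and the minute hand is at 6t degrees.
The smaller angle between them is 164 degrees when |30H - 5.5t| = 164 or |30H - 5.5t| = 196.
With H = 8, solve 30 x 8 - 5.5t = +/- target for each target:
  t = (30 x 8 - 164) / 5.5 = 13.82
  t = (30 x 8 + 164) / 5.5 = 73.45 (outside (0, 60))
  t = (30 x 8 - 196) / 5.5 = 8
  t = (30 x 8 + 196) / 5.5 = 79.27 (outside (0, 60))
Valid solutions in (0, 60): {8, 13.82} minutes.
The first occurrence is t = 8 minutes.
The hands form a 164-degree angle at 8 minutes past 8:00.

Final answer: 8 minutes past 8:00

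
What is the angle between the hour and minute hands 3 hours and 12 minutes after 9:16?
First find the time 3 hours and 12 minutes after 9:16.
Total minutes: 9 x 60 + 16 + 3 x 60 + 12 = 748.
748 mod 720 = 28 minutes = 12:28.
Now compute the angle at 12:28:
Hour hand: 0 x 30 + 28 x 0.5 = 14 degrees
Minute hand: 28 x 6 = 168 degrees
Difference: |14 - 168| = 154 degrees
The angle is 154 degrees

Final answer: 154 degrees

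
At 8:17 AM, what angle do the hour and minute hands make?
Hour hand position: 8 x 30 + 17 x 0.5 = 248.5 degrees
Minute hand position: 17 x 6 = 102 degrees
Difference: |248.5 - 102| = 146.5 degrees
The angle between the hands is 146.5 degrees

Final answer: 146.5 degrees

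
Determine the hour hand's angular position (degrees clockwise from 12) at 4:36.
The hour hand moves 30 degrees per hour and 0.5 degrees per minute.
At 4:36: (4) x 30 + 36 x 0.5 = 120 + 18 = 138 degrees

Final answer: 138 degrees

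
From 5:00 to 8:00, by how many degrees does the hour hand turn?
The hour hand moves 0.5 degrees per minute.
Time elapsed: 8:00 - 5:00 = 180 minutes
Angular displacement: 180 x 0.5 = 90 degrees

Final answer: 90 degrees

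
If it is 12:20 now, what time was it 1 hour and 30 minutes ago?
Starting time: 12:20 = 20 total minutes past 12:00
Subtracting: 1 hour and 30 minutes = 90 minutes
20 - 90 = -70 (negative, add 12 hours = 720) = 650 minutes
= 10 hours and 50 minutes past 12:00 = 10:50

Final answer: 10:50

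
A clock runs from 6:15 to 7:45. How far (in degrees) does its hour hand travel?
The hour hand moves 0.5 degrees per minute.
Time elapsed: 7:45 - 6:15 = 90 minutes
Angular displacement: 90 x 0.5 = 45 degrees

Final answer: 45 degrees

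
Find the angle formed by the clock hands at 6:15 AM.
Hour hand position: 6 x 30 + 15 x 0.5 = 187.5 degrees
Minute hand position: 15 x 6 = 90 degrees
Difference: |187.5 - 90| = 97.5 degrees
The angle between the hands is 97.5 degrees

Final answer: 97.5 degrees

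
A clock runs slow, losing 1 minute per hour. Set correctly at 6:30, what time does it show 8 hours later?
For every 60 true minutes, the faulty clock advances 60 - 1 = 59 minutes.
True elapsed: 8 hours = 480 minutes.
Faulty clock advances: 480 x 59/60 = 472 minutes (drift: 8 minutes behind).
Shown time: 6:30 + 472 minutes = 2:22.

Final answer: 2:22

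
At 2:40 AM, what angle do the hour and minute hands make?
Hour hand position: 2 x 30 + 40 x 0.5 = 80 degrees
Minute hand position: 40 x 6 = 240 degrees
Difference: |80 - 240| = 160 degrees
The angle between the hands is 160 degrees

Final answer: 160 degrees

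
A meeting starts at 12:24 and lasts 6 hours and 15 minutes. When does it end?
Starting time: 12:24
Adding 15 minutes to 24 minutes: 24 + 15 = 39 minutes
Adding 6 hours: 12 + 6 = 18 - 12 = 6
Final time: 6:39

Final answer: 6:39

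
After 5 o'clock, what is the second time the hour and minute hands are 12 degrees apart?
At t minutes past 5:00, the hour hand is at 30 x 5 + 0.5t degrees and the minute hand is at 6t degrees.
The smaller angle between them is 12 degrees when |30H - 5.5t| = 12 or |30H - 5.5t| = 348.
With H = 5, solve 30 x 5 - 5.5t = +/- target for each target:
  t = (30 x 5 - 12) / 5.5 = 25.09
  t = (30 x 5 + 12) / 5.5 = 29.45
  t = (30 x 5 - 348) / 5.5 = -36 (outside (0, 60))
  t = (30 x 5 + 348) / 5.5 = 90.55 (outside (0, 60))
Valid solutions in (0, 60): {25.09, 29.45} minutes.
The second occurrence is t = 29.45 minutes.
The hands form a 12-degree angle at 29.45 minutes past 5:00.

Final answer: 29.45 minutes past 5:00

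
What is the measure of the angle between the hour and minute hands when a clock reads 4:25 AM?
Hour hand position: 4 x 30 + 25 x 0.5 = 132.5 degrees
Minute hand position: 25 x 6 = 150 degrees
Difference: |132.5 - 150| = 17.5 degrees
The angle between the hands is 17.5 degrees

Final answer: 17.5 degrees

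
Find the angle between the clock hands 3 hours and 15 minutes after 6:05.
First find the time 3 hours and 15 minutes after 6:05.
Total minutes: 6 x 60 + 5 + 3 x 60 + 15 = 560.
560 mod 720 = 560 minutes = 9:20.
Now compute the angle at 9:20:
Hour hand: 9 x 30 + 20 x 0.5 = 280 degrees
Minute hand: 20 x 6 = 120 degrees
Difference: |280 - 120| = 160 degrees
The angle is 160 degrees

Final answer: 160 degrees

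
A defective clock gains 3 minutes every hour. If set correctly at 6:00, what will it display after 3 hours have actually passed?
For every 60 true minutes, the faulty clock advances 60 + 3 = 63 minutes.
True elapsed: 3 hours = 180 minutes.
Faulty clock advances: 180 x 63/60 = 189 minutes (drift: 9 minutes ahead).
Shown time: 6:00 + 189 minutes = 9:09.

Final answer: 9:09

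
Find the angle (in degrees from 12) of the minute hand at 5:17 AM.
The minute hand moves 6 degrees per minute.
At 5:17: 17 x 6 = 102 degrees

Final answer: 102 degrees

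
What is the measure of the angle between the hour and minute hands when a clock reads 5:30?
Hour hand position: 5 x 30 + 30 x 0.5 = 165 degrees
Minute hand position: 30 x 6 = 180 degrees
Difference: |165 - 180| = 15 degrees
The angle between the hands is 15 degrees

Final answer: 15 degrees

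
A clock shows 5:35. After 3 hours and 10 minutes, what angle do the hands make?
First find the time 3 hours and 10 minutes after 5:35.
Total minutes: 5 x 60 + 35 + 3 x 60 + 10 = 525.
525 mod 720 = 525 minutes = 8:45.
Now compute the angle at 8:45:
Hour hand: 8 x 30 + 45 x 0.5 = 262.5 degrees
Minute hand: 45 x 6 = 270 degrees
Difference: |262.5 - 270| = 7.5 degrees
The angle is 7.5 degrees

Final answer: 7.5 degrees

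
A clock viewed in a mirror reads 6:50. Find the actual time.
Reflection across the vertical (12-6) axis maps a hand at angle A degrees to (360 - A) degrees, which sends a reading of T minutes past 12:00 to (720 - T) minutes past 12:00.
Mirror reads 6:50 = 410 minutes past 12:00.
Actual time: (720 - 410) mod 720 = 310 minutes = 5:10.

Final answer: 5:10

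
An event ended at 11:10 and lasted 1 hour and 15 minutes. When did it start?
Starting time: 11:10 = 670 total minutes past 12:00
Subtracting: 1 hour and 15 minutes = 75 minutes
670 - 75 = 595 minutes
= 9 hours and 55 minutes past 12:00 = 9:55

Final answer: 9:55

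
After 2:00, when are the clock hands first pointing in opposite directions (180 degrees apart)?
For hands to be 180 degrees apart: |30H - 5.5t| = 180
With H = 2: t = (30 x 2 + 180)/5.5 = 43.64 or t = (30 x 2 - 180)/5.5 = -21.82
First valid solution (0 < t < 60): t = 43.64 minutes
The hands are opposite at 43.64 minutes past 2:00.

Final answer: 43.64 minutes past 2:00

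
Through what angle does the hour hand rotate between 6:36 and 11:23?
The hour hand moves 0.5 degrees per minute.
Time elapsed: 11:23 - 6:36 = 287 minutes
Angular displacement: 287 x 0.5 = 143.5 degrees

Final answer: 143.5 degrees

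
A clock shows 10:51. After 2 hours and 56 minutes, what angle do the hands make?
First find the time 2 hours and 56 minutes after 10:51.
Total minutes: 10 x 60 + 51 + 2 x 60 + 56 = 827.
827 mod 720 = 107 minutes = 1:47.
Now compute the angle at 1:47:
Hour hand: 1 x 30 + 47 x 0.5 = 53.5 degrees
Minute hand: 47 x 6 = 282 degrees
Difference: |53.5 - 282| = 228.5 degrees
Smaller angle: 360 - 228.5 = 131.5 degrees

Final answer: 131.5 degrees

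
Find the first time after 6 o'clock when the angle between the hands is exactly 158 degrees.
At t minutes past 6:00, the hour hand is at 30 x 6 + 0.5t degrees and the minute hand is at 6t degrees.
The smaller angle between them is 158 degrees when |30H - 5.5t| = 158 or |30H - 5.5t| = 202.
With H = 6, solve 30 x 6 - 5.5t = +/- target for each target:
  t = (30 x 6 - 158) / 5.5 = 4
  t = (30 x 6 + 158) / 5.5 = 61.45 (outside (0, 60))
  t = (30 x 6 - 202) / 5.5 = -4 (outside (0, 60))
  t = (30 x 6 + 202) / 5.5 = 69.45 (outside (0, 60))
Valid solutions in (0, 60): {4} minutes.
The first occurrence is t = 4 minutes.
The hands form a 158-degree angle at 4 minutes past 6:00.

Final answer: 4 minutes past 6:00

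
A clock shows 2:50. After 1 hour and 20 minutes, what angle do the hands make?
First find the time 1 hour and 20 minutes after 2:50.
Total minutes: 2 x 60 + 50 + 1 x 60 + 20 = 250.
250 mod 720 = 250 minutes = 4:10.
Now compute the angle at 4:10:
Hour hand: 4 x 30 + 10 x 0.5 = 125 degrees
Minute hand: 10 x 6 = 60 degrees
Difference: |125 - 60| = 65 degrees
The angle is 65 degrees

Final answer: 65 degrees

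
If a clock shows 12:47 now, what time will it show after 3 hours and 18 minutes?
Starting time: 12:47
Adding 18 minutes to 47 minutes: 47 + 18 = 65 minutes = 1 hour and 5 minutes
Adding 3 hours: 12 + 3 + 1 (carry) = 16 - 12 = 4
Final time: 4:05

Final answer: 4:05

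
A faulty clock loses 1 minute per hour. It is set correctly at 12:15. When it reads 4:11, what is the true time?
For every 60 true minutes, the faulty clock advances 59 minutes, so 1 faulty-clock minute corresponds to 60/59 true minutes.
From 12:15 to 4:11 on the faulty dial is 236 minutes.
True elapsed: 236 x 60/59 = 240 minutes = 4 hours.
True time: 12:15 + 4 hours = 4:15.

Final answer: 4:15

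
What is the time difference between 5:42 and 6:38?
From 5:42 to 6:38:
(6 x 60 + 38) - (5 x 60 + 42) = 398 - 342 = 56 minutes
= 56 minutes

Final answer: 56 minutes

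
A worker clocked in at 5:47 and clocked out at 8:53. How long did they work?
From 5:47 to 8:53:
(8 x 60 + 53) - (5 x 60 + 47) = 533 - 347 = 186 minutes
= 3 hours and 6 minutes

Final answer: 3 hours and 6 minutes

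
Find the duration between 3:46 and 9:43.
From 3:46 to 9:43:
(9 x 60 + 43) - (3 x 60 + 46) = 583 - 226 = 357 minutes
= 5 hours and 57 minutes

Final answer: 5 hours and 57 minutes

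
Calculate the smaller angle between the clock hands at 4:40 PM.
Hour hand position: 4 x 30 + 40 x 0.5 = 140 degrees
Minute hand position: 40 x 6 = 240 degrees
Difference: |140 - 240| = 100 degrees
The angle between the hands is 100 degrees

Final answer: 100 degrees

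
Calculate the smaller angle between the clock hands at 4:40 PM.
Hour hand position: 4 x 30 + 40 x 0.5 = 140 degrees
Minute hand position: 40 x 6 = 240 degrees
Difference: |140 - 240| = 100 degrees
The angle between the hands is 100 degrees

Final answer: 100 degrees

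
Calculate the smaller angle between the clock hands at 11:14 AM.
Hour hand position: 11 x 30 + 14 x 0.5 = 337 degrees
Minute hand position: 14 x 6 = 84 degrees
Difference: |337 - 84| = 253 degrees
Since 253 > 180, the smaller angle is 360 - 253 = 107 degrees

Final answer: 107 degrees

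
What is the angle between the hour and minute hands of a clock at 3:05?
Hour hand position: 3 x 30 + 5 x 0.5 = 92.5 degrees
Minute hand position: 5 x 6 = 30 degrees
Difference: |92.5 - 30| = 62.5 degrees
The angle between the hands is 62.5 degrees

Final answer: 62.5 degrees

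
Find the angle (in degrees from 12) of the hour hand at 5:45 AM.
The hour hand moves 30 degrees per hour and 0.5 degrees per minute.
At 5:45: (5) x 30 + 45 x 0.5 = 150 + 22.5 = 172.5 degrees

Final answer: 172.5 degrees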